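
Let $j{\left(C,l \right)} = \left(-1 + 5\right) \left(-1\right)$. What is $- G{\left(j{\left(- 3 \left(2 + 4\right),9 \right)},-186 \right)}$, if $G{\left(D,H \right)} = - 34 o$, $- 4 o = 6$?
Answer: $-51$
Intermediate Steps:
$o = - \frac{3}{2}$ ($o = \left(- \frac{1}{4}\right) 6 = - \frac{3}{2} \approx -1.5$)
$j{\left(C,l \right)} = -4$ ($j{\left(C,l \right)} = 4 \left(-1\right) = -4$)
$G{\left(D,H \right)} = 51$ ($G{\left(D,H \right)} = \left(-34\right) \left(- \frac{3}{2}\right) = 51$)
$- G{\left(j{\left(- 3 \left(2 + 4\right),9 \right)},-186 \right)} = \left(-1\right) 51 = -51$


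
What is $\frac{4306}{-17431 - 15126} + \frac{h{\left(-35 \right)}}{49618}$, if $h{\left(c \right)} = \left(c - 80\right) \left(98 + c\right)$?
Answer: $- \frac{449530573}{1615413226} \approx -0.27828$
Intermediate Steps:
$h{\left(c \right)} = \left(-80 + c\right) \left(98 + c\right)$
$\frac{4306}{-17431 - 15126} + \frac{h{\left(-35 \right)}}{49618} = \frac{4306}{-17431 - 15126} + \frac{-7840 + \left(-35\right)^{2} + 18 \left(-35\right)}{49618} = \frac{4306}{-32557} + \left(-7840 + 1225 - 630\right) \frac{1}{49618} = 4306 \left(- \frac{1}{32557}\right) - \frac{7245}{49618} = - \frac{4306}{32557} - \frac{7245}{49618} = - \frac{449530573}{1615413226}$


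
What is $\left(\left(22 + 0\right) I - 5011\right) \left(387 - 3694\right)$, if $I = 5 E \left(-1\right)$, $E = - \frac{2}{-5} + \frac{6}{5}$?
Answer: $17153409$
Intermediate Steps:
$E = \frac{8}{5}$ ($E = \left(-2\right) \left(- \frac{1}{5}\right) + 6 \cdot \frac{1}{5} = \frac{2}{5} + \frac{6}{5} = \frac{8}{5} \approx 1.6$)
$I = -8$ ($I = 5 \cdot \frac{8}{5} \left(-1\right) = 8 \left(-1\right) = -8$)
$\left(\left(22 + 0\right) I - 5011\right) \left(387 - 3694\right) = \left(\left(22 + 0\right) \left(-8\right) - 5011\right) \left(387 - 3694\right) = \left(22 \left(-8\right) - 5011\right) \left(-3307\right) = \left(-176 - 5011\right) \left(-3307\right) = \left(-5187\right) \left(-3307\right) = 17153409$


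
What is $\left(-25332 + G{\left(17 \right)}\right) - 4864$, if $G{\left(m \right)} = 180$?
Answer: $-30016$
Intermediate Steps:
$\left(-25332 + G{\left(17 \right)}\right) - 4864 = \left(-25332 + 180\right) - 4864 = -25152 - 4864 = -30016$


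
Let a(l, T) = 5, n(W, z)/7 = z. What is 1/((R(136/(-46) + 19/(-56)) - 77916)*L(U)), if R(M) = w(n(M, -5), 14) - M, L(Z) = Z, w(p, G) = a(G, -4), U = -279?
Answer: 1288/27996289317 ≈ 4.6006e-8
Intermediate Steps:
n(W, z) = 7*z
w(p, G) = 5
R(M) = 5 - M
1/((R(136/(-46) + 19/(-56)) - 77916)*L(U)) = 1/((5 - (136/(-46) + 19/(-56))) - 77916*(-279)) = -1/279/((5 - (136*(-1/46) + 19*(-1/56))) - 77916) = -1/279/((5 - (-68/23 - 19/56)) - 77916) = -1/279/((5 - 1*(-4245/1288)) - 77916) = -1/279/((5 + 4245/1288) - 77916) = -1/279/(10685/1288 - 77916) = -1/279/(-100345123/1288) = -1288/100345123*(-1/279) = 1288/27996289317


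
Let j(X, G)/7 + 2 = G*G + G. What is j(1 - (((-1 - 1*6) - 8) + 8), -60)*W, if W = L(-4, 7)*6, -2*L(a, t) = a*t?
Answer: 2080344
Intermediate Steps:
L(a, t) = -a*t/2
j(X, G) = -14 + 7*G + 7*G² (j(X, G) = -14 + 7*(G*G + G) = -14 + 7*(G² + G) = -14 + 7*(G + G²) = -14 + (7*G + 7*G²) = -14 + 7*G + 7*G²)
W = 84 (W = -½*(-4)*7*6 = 14*6 = 84)
j(1 - (((-1 - 1*6) - 8) + 8), -60)*W = (-14 + 7*(-60) + 7*(-60)²)*84 = (-14 - 420 + 7*3600)*84 = (-14 - 420 + 25200)*84 = 24766*84 = 2080344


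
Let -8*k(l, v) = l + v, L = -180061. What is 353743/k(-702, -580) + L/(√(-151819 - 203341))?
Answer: 1414972/641 + 180061*I*√88790/177580 ≈ 2207.4 + 302.14*I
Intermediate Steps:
k(l, v) = -l/8 - v/8 (k(l, v) = -(l + v)/8 = -l/8 - v/8)
353743/k(-702, -580) + L/(√(-151819 - 203341)) = 353743/(-⅛*(-702) - ⅛*(-580)) - 180061/√(-151819 - 203341) = 353743/(351/4 + 145/2) - 180061*(-I*√88790/177580) = 353743/(641/4) - 180061*(-I*√88790/177580) = 353743*(4/641) - (-180061)*I*√88790/177580 = 1414972/641 + 180061*I*√88790/177580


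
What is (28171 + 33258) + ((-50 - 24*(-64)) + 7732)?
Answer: 70647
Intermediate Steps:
(28171 + 33258) + ((-50 - 24*(-64)) + 7732) = 61429 + ((-50 + 1536) + 7732) = 61429 + (1486 + 7732) = 61429 + 9218 = 70647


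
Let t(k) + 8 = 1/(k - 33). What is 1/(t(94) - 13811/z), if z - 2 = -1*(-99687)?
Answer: -6081029/49391014 ≈ -0.12312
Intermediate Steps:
z = 99689 (z = 2 - 1*(-99687) = 2 + 99687 = 99689)
t(k) = -8 + 1/(-33 + k) (t(k) = -8 + 1/(k - 33) = -8 + 1/(-33 + k))
1/(t(94) - 13811/z) = 1/((265 - 8*94)/(-33 + 94) - 13811/99689) = 1/((265 - 752)/61 - 13811*1/99689) = 1/((1/61)*(-487) - 13811/99689) = 1/(-487/61 - 13811/99689) = 1/(-49391014/6081029) = -6081029/49391014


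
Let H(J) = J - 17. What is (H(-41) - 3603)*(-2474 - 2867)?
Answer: 19553401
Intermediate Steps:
H(J) = -17 + J
(H(-41) - 3603)*(-2474 - 2867) = ((-17 - 41) - 3603)*(-2474 - 2867) = (-58 - 3603)*(-5341) = -3661*(-5341) = 19553401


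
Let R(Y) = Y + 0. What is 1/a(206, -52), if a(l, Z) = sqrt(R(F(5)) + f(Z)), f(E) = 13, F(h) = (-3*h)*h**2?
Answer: -I*sqrt(362)/362 ≈ -0.052559*I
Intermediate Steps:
F(h) = -3*h**3
R(Y) = Y
a(l, Z) = I*sqrt(362) (a(l, Z) = sqrt(-3*5**3 + 13) = sqrt(-3*125 + 13) = sqrt(-375 + 13) = sqrt(-362) = I*sqrt(362))
1/a(206, -52) = 1/(I*sqrt(362)) = -I*sqrt(362)/362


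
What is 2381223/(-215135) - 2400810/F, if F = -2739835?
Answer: -1201531971771/117886880545 ≈ -10.192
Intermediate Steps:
2381223/(-215135) - 2400810/F = 2381223/(-215135) - 2400810/(-2739835) = 2381223*(-1/215135) - 2400810*(-1/2739835) = -2381223/215135 + 480162/547967 = -1201531971771/117886880545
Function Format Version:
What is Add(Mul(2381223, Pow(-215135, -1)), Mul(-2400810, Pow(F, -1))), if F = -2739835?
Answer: Rational(-1201531971771, 117886880545) ≈ -10.192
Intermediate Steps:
Add(Mul(2381223, Pow(-215135, -1)), Mul(-2400810, Pow(F, -1))) = Add(Mul(2381223, Pow(-215135, -1)), Mul(-2400810, Pow(-2739835, -1))) = Add(Mul(2381223, Rational(-1, 215135)), Mul(-2400810, Rational(-1, 2739835))) = Add(Rational(-2381223, 215135), Rational(480162, 547967)) = Rational(-1201531971771, 117886880545)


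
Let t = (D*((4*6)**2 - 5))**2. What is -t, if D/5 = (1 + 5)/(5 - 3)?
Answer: -73359225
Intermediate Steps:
D = 15 (D = 5*((1 + 5)/(5 - 3)) = 5*(6/2) = 5*(6*(1/2)) = 5*3 = 15)
t = 73359225 (t = (15*((4*6)**2 - 5))**2 = (15*(24**2 - 5))**2 = (15*(576 - 5))**2 = (15*571)**2 = 8565**2 = 73359225)
-t = -1*73359225 = -73359225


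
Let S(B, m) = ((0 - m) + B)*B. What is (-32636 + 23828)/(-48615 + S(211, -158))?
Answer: -734/2437 ≈ -0.30119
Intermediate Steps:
S(B, m) = B*(B - m) (S(B, m) = (-m + B)*B = (B - m)*B = B*(B - m))
(-32636 + 23828)/(-48615 + S(211, -158)) = (-32636 + 23828)/(-48615 + 211*(211 - 1*(-158))) = -8808/(-48615 + 211*(211 + 158)) = -8808/(-48615 + 211*369) = -8808/(-48615 + 77859) = -8808/29244 = -8808*1/29244 = -734/2437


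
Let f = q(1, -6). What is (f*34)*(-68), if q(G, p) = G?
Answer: -2312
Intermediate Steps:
f = 1
(f*34)*(-68) = (1*34)*(-68) = 34*(-68) = -2312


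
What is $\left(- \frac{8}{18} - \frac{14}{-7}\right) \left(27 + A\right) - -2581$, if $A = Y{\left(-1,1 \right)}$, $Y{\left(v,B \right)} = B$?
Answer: $\frac{23621}{9} \approx 2624.6$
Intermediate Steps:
$A = 1$
$\left(- \frac{8}{18} - \frac{14}{-7}\right) \left(27 + A\right) - -2581 = \left(- \frac{8}{18} - \frac{14}{-7}\right) \left(27 + 1\right) - -2581 = \left(\left(-8\right) \frac{1}{18} - -2\right) 28 + 2581 = \left(- \frac{4}{9} + 2\right) 28 + 2581 = \frac{14}{9} \cdot 28 + 2581 = \frac{392}{9} + 2581 = \frac{23621}{9}$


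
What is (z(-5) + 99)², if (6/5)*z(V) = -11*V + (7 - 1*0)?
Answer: 204304/9 ≈ 22700.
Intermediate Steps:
z(V) = 35/6 - 55*V/6 (z(V) = 5*(-11*V + (7 - 1*0))/6 = 5*(-11*V + (7 + 0))/6 = 5*(-11*V + 7)/6 = 5*(7 - 11*V)/6 = 35/6 - 55*V/6)
(z(-5) + 99)² = ((35/6 - 55/6*(-5)) + 99)² = ((35/6 + 275/6) + 99)² = (155/3 + 99)² = (452/3)² = 204304/9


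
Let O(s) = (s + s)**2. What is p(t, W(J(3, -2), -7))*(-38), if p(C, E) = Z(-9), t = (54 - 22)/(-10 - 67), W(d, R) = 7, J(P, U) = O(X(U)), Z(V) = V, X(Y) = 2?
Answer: 342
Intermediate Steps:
O(s) = 4*s**2 (O(s) = (2*s)**2 = 4*s**2)
J(P, U) = 16 (J(P, U) = 4*2**2 = 4*4 = 16)
t = -32/77 (t = 32/(-77) = 32*(-1/77) = -32/77 ≈ -0.41558)
p(C, E) = -9
p(t, W(J(3, -2), -7))*(-38) = -9*(-38) = 342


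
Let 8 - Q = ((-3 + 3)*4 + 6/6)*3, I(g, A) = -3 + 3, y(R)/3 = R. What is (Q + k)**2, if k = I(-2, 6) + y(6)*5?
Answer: 9025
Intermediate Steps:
y(R) = 3*R
I(g, A) = 0
k = 90 (k = 0 + (3*6)*5 = 0 + 18*5 = 0 + 90 = 90)
Q = 5 (Q = 8 - ((-3 + 3)*4 + 6/6)*3 = 8 - (0*4 + 6*(1/6))*3 = 8 - (0 + 1)*3 = 8 - 3 = 5)
(Q + k)**2 = (5 + 90)**2 = 95**2 = 9025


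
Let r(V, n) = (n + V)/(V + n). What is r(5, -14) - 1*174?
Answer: -173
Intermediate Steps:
r(V, n) = 1 (r(V, n) = (V + n)/(V + n) = 1)
r(5, -14) - 1*174 = 1 - 1*174 = 1 - 174 = -173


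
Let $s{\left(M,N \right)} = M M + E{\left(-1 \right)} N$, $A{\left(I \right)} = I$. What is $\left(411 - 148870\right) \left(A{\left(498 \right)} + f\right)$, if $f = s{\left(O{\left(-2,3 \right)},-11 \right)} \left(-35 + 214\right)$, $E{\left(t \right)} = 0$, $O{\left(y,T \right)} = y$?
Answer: $-180229226$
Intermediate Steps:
$s{\left(M,N \right)} = M^{2}$ ($s{\left(M,N \right)} = M M + 0 N = M^{2} + 0 = M^{2}$)
$f = 716$ ($f = \left(-2\right)^{2} \left(-35 + 214\right) = 4 \cdot 179 = 716$)
$\left(411 - 148870\right) \left(A{\left(498 \right)} + f\right) = \left(411 - 148870\right) \left(498 + 716\right) = \left(-148459\right) 1214 = -180229226$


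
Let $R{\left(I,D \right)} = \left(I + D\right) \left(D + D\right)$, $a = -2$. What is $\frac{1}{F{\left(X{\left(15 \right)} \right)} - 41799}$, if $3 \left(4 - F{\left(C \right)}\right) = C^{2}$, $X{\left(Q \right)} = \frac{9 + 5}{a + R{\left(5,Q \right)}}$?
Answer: $- \frac{268203}{11209544434} \approx -2.3926 \cdot 10^{-5}$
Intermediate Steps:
$R{\left(I,D \right)} = 2 D \left(D + I\right)$ ($R{\left(I,D \right)} = \left(D + I\right) 2 D = 2 D \left(D + I\right)$)
$X{\left(Q \right)} = \frac{14}{-2 + 2 Q \left(5 + Q\right)}$ ($X{\left(Q \right)} = \frac{9 + 5}{-2 + 2 Q \left(Q + 5\right)} = \frac{14}{-2 + 2 Q \left(5 + Q\right)}$)
$F{\left(C \right)} = 4 - \frac{C^{2}}{3}$
$\frac{1}{F{\left(X{\left(15 \right)} \right)} - 41799} = \frac{1}{\left(4 - \frac{\left(\frac{7}{-1 + 15 \left(5 + 15\right)}\right)^{2}}{3}\right) - 41799} = \frac{1}{\left(4 - \frac{\left(\frac{7}{-1 + 15 \cdot 20}\right)^{2}}{3}\right) - 41799} = \frac{1}{\left(4 - \frac{\left(\frac{7}{-1 + 300}\right)^{2}}{3}\right) - 41799} = \frac{1}{\left(4 - \frac{\left(\frac{7}{299}\right)^{2}}{3}\right) - 41799} = \frac{1}{\left(4 - \frac{49}{268203}\right) - 41799} = \frac{1}{\frac{1072763}{268203} - 41799} = \frac{1}{- \frac{11209544434}{268203}} = - \frac{268203}{11209544434}$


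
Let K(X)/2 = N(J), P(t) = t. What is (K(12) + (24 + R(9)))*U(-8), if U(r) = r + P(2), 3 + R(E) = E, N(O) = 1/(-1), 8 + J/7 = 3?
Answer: -168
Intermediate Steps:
J = -35 (J = -56 + 7*3 = -56 + 21 = -35)
N(O) = -1
R(E) = -3 + E
K(X) = -2 (K(X) = 2*(-1) = -2)
U(r) = 2 + r (U(r) = r + 2 = 2 + r)
(K(12) + (24 + R(9)))*U(-8) = (-2 + (24 + (-3 + 9)))*(2 - 8) = (-2 + (24 + 6))*(-6) = (-2 + 30)*(-6) = 28*(-6) = -168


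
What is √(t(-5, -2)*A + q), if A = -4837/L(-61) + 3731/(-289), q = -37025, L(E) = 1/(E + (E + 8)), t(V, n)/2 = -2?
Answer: I*√648124509/17 ≈ 1497.5*I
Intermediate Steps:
t(V, n) = -4 (t(V, n) = 2*(-2) = -4)
L(E) = 1/(8 + 2*E) (L(E) = 1/(E + (8 + E)) = 1/(8 + 2*E))
A = 159356071/289 (A = -4837/(1/(2*(4 - 61))) + 3731/(-289) = -4837/((½)/(-57)) + 3731*(-1/289) = -4837/((½)*(-1/57)) - 3731/289 = -4837/(-1/114) - 3731/289 = -4837*(-114) - 3731/289 = 551418 - 3731/289 = 159356071/289 ≈ 5.5141e+5)
√(t(-5, -2)*A + q) = √(-4*159356071/289 - 37025) = √(-637424284/289 - 37025) = √(-648124509/289) = I*√648124509/17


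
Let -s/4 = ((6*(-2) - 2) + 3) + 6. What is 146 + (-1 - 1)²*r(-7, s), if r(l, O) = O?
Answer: 226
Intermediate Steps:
s = 20 (s = -4*(((6*(-2) - 2) + 3) + 6) = -4*(((-12 - 2) + 3) + 6) = -4*((-14 + 3) + 6) = -4*(-11 + 6) = -4*(-5) = 20)
146 + (-1 - 1)²*r(-7, s) = 146 + (-1 - 1)²*20 = 146 + (-2)²*20 = 146 + 4*20 = 146 + 80 = 226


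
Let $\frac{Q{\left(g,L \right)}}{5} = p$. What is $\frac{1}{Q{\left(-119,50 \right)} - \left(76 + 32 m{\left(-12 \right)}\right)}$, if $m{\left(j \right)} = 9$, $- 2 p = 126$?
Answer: $- \frac{1}{679} \approx -0.0014728$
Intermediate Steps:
$p = -63$ ($p = \left(- \frac{1}{2}\right) 126 = -63$)
$Q{\left(g,L \right)} = -315$ ($Q{\left(g,L \right)} = 5 \left(-63\right) = -315$)
$\frac{1}{Q{\left(-119,50 \right)} - \left(76 + 32 m{\left(-12 \right)}\right)} = \frac{1}{-315 - 364} = \frac{1}{-679} = - \frac{1}{679}$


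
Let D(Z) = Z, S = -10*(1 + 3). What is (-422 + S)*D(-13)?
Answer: 6006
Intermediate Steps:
S = -40 (S = -10*4 = -40)
(-422 + S)*D(-13) = (-422 - 40)*(-13) = -462*(-13) = 6006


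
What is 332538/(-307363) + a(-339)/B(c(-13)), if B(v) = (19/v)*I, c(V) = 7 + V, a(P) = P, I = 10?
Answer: 14789319/1536815 ≈ 9.6234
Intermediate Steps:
B(v) = 190/v (B(v) = (19/v)*10 = 190/v)
332538/(-307363) + a(-339)/B(c(-13)) = 332538/(-307363) - 339/(190/(7 - 13)) = 332538*(-1/307363) - 339/(190/(-6)) = -17502/16177 - 339/(190*(-⅙)) = -17502/16177 - 339/(-95/3) = -17502/16177 - 339*(-3/95) = -17502/16177 + 1017/95 = 14789319/1536815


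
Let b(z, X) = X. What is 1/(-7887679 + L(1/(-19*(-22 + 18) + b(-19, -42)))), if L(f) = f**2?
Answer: -1156/9118156923 ≈ -1.2678e-7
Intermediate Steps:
1/(-7887679 + L(1/(-19*(-22 + 18) + b(-19, -42)))) = 1/(-7887679 + (1/(-19*(-22 + 18) - 42))**2) = 1/(-7887679 + (1/(-19*(-4) - 42))**2) = 1/(-7887679 + (1/(76 - 42))**2) = 1/(-7887679 + (1/34)**2) = 1/(-7887679 + 1/1156) = 1/(-9118156923/1156) = -1156/9118156923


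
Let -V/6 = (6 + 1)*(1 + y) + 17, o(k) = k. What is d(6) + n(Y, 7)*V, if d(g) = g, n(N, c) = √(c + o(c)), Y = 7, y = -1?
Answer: 6 - 102*√14 ≈ -375.65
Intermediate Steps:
n(N, c) = √2*√c (n(N, c) = √(c + c) = √(2*c) = √2*√c)
V = -102 (V = -6*((6 + 1)*(1 - 1) + 17) = -6*(7*0 + 17) = -6*(0 + 17) = -6*17 = -102)
d(6) + n(Y, 7)*V = 6 + (√2*√7)*(-102) = 6 + √14*(-102) = 6 - 102*√14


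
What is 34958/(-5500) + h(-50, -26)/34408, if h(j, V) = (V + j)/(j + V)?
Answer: -27337031/4301000 ≈ -6.3560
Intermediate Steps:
h(j, V) = 1 (h(j, V) = (V + j)/(V + j) = 1)
34958/(-5500) + h(-50, -26)/34408 = 34958/(-5500) + 1/34408 = 34958*(-1/5500) + 1*(1/34408) = -1589/250 + 1/34408 = -27337031/4301000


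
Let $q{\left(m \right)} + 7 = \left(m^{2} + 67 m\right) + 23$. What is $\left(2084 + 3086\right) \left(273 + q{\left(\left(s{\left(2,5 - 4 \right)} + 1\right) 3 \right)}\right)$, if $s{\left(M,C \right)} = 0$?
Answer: $2579830$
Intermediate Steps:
$q{\left(m \right)} = 16 + m^{2} + 67 m$ ($q{\left(m \right)} = -7 + \left(\left(m^{2} + 67 m\right) + 23\right) = -7 + \left(23 + m^{2} + 67 m\right) = 16 + m^{2} + 67 m$)
$\left(2084 + 3086\right) \left(273 + q{\left(\left(s{\left(2,5 - 4 \right)} + 1\right) 3 \right)}\right) = \left(2084 + 3086\right) \left(273 + \left(16 + \left(\left(0 + 1\right) 3\right)^{2} + 67 \left(0 + 1\right) 3\right)\right) = 5170 \left(273 + \left(16 + \left(1 \cdot 3\right)^{2} + 67 \cdot 1 \cdot 3\right)\right) = 5170 \left(273 + \left(16 + 3^{2} + 67 \cdot 3\right)\right) = 5170 \left(273 + \left(16 + 9 + 201\right)\right) = 5170 \left(273 + 226\right) = 5170 \cdot 499 = 2579830$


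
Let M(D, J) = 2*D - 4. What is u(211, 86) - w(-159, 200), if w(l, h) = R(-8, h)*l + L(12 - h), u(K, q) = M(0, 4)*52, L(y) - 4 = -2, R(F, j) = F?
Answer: -1482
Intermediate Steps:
M(D, J) = -4 + 2*D
L(y) = 2 (L(y) = 4 - 2 = 2)
u(K, q) = -208 (u(K, q) = (-4 + 2*0)*52 = (-4 + 0)*52 = -4*52 = -208)
w(l, h) = 2 - 8*l (w(l, h) = -8*l + 2 = 2 - 8*l)
u(211, 86) - w(-159, 200) = -208 - (2 - 8*(-159)) = -208 - (2 + 1272) = -208 - 1*1274 = -208 - 1274 = -1482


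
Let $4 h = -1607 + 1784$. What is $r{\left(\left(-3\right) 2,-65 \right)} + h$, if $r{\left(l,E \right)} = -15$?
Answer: $\frac{117}{4} \approx 29.25$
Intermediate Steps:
$h = \frac{177}{4}$ ($h = \frac{-1607 + 1784}{4} = \frac{1}{4} \cdot 177 = \frac{177}{4} \approx 44.25$)
$r{\left(\left(-3\right) 2,-65 \right)} + h = -15 + \frac{177}{4} = \frac{117}{4}$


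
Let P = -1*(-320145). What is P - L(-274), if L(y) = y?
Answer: 320419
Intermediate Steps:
P = 320145
P - L(-274) = 320145 - 1*(-274) = 320145 + 274 = 320419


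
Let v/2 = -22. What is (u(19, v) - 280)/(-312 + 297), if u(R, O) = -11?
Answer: 97/5 ≈ 19.400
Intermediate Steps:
v = -44 (v = 2*(-22) = -44)
(u(19, v) - 280)/(-312 + 297) = (-11 - 280)/(-312 + 297) = -291/(-15) = -291*(-1/15) = 97/5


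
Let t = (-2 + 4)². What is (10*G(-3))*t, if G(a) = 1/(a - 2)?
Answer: -8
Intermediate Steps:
t = 4 (t = 2² = 4)
G(a) = 1/(-2 + a)
(10*G(-3))*t = (10/(-2 - 3))*4 = (10/(-5))*4 = (10*(-⅕))*4 = -2*4 = -8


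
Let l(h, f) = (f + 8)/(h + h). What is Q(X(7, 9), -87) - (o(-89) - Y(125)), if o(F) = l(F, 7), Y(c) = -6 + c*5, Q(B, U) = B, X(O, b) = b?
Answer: 111799/178 ≈ 628.08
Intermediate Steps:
Y(c) = -6 + 5*c
l(h, f) = (8 + f)/(2*h) (l(h, f) = (8 + f)/((2*h)) = (8 + f)*(1/(2*h)) = (8 + f)/(2*h))
o(F) = 15/(2*F) (o(F) = (8 + 7)/(2*F) = (1/2)*15/F = 15/(2*F))
Q(X(7, 9), -87) - (o(-89) - Y(125)) = 9 - ((15/2)/(-89) - (-6 + 5*125)) = 9 - ((15/2)*(-1/89) - (-6 + 625)) = 9 - (-15/178 - 1*619) = 9 - (-15/178 - 619) = 9 - 1*(-110197/178) = 9 + 110197/178 = 111799/178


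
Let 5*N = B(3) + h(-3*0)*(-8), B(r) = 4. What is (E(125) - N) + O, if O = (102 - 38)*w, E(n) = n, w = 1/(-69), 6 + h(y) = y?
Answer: 39217/345 ≈ 113.67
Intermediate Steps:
h(y) = -6 + y
w = -1/69 ≈ -0.014493
O = -64/69 (O = (102 - 38)*(-1/69) = 64*(-1/69) = -64/69 ≈ -0.92754)
N = 52/5 (N = (4 + (-6 - 3*0)*(-8))/5 = (4 + (-6 + 0)*(-8))/5 = (4 - 6*(-8))/5 = (4 + 48)/5 = (⅕)*52 = 52/5 ≈ 10.400)
(E(125) - N) + O = (125 - 1*52/5) - 64/69 = (125 - 52/5) - 64/69 = 573/5 - 64/69 = 39217/345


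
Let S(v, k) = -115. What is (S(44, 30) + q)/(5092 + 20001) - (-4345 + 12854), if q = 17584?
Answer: -213498868/25093 ≈ -8508.3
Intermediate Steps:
(S(44, 30) + q)/(5092 + 20001) - (-4345 + 12854) = (-115 + 17584)/(5092 + 20001) - (-4345 + 12854) = 17469/25093 - 1*8509 = 17469*(1/25093) - 8509 = 17469/25093 - 8509 = -213498868/25093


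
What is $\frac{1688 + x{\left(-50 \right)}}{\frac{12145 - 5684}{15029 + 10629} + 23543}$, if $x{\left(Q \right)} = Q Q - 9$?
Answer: $\frac{35741594}{201357585} \approx 0.1775$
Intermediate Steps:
$x{\left(Q \right)} = -9 + Q^{2}$ ($x{\left(Q \right)} = Q^{2} - 9 = -9 + Q^{2}$)
$\frac{1688 + x{\left(-50 \right)}}{\frac{12145 - 5684}{15029 + 10629} + 23543} = \frac{1688 - \left(9 - \left(-50\right)^{2}\right)}{\frac{12145 - 5684}{15029 + 10629} + 23543} = \frac{1688 + \left(-9 + 2500\right)}{\frac{6461}{25658} + 23543} = \frac{1688 + 2491}{6461 \cdot \frac{1}{25658} + 23543} = \frac{4179}{\frac{6461}{25658} + 23543} = \frac{4179}{\frac{604072755}{25658}} = 4179 \cdot \frac{25658}{604072755} = \frac{35741594}{201357585}$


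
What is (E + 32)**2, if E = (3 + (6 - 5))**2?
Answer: 2304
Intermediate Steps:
E = 16 (E = (3 + 1)**2 = 4**2 = 16)
(E + 32)**2 = (16 + 32)**2 = 48**2 = 2304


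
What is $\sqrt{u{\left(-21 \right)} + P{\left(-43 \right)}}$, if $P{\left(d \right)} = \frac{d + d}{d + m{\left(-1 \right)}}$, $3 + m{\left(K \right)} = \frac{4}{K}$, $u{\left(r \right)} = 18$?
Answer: $\frac{\sqrt{493}}{5} \approx 4.4407$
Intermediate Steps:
$m{\left(K \right)} = -3 + \frac{4}{K}$
$P{\left(d \right)} = \frac{2 d}{-7 + d}$ ($P{\left(d \right)} = \frac{d + d}{d + \left(-3 + \frac{4}{-1}\right)} = \frac{2 d}{d + \left(-3 + 4 \left(-1\right)\right)} = \frac{2 d}{d - 7} = \frac{2 d}{-7 + d}$)
$\sqrt{u{\left(-21 \right)} + P{\left(-43 \right)}} = \sqrt{18 + 2 \left(-43\right) \frac{1}{-7 - 43}} = \sqrt{18 + 2 \left(-43\right) \frac{1}{-50}} = \sqrt{18 + 2 \left(-43\right) \left(- \frac{1}{50}\right)} = \sqrt{18 + \frac{43}{25}} = \sqrt{\frac{493}{25}} = \frac{\sqrt{493}}{5}$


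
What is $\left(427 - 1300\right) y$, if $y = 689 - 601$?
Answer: $-76824$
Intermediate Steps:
$y = 88$
$\left(427 - 1300\right) y = \left(427 - 1300\right) 88 = \left(-873\right) 88 = -76824$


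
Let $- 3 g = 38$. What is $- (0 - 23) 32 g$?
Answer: $- \frac{27968}{3} \approx -9322.7$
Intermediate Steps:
$g = - \frac{38}{3}$ ($g = \left(- \frac{1}{3}\right) 38 = - \frac{38}{3} \approx -12.667$)
$- (0 - 23) 32 g = - (0 - 23) 32 \left(- \frac{38}{3}\right) = \left(-1\right) \left(-23\right) 32 \left(- \frac{38}{3}\right) = 23 \cdot 32 \left(- \frac{38}{3}\right) = 736 \left(- \frac{38}{3}\right) = - \frac{27968}{3}$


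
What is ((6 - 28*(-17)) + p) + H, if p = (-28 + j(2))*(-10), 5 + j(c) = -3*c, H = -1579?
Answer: -707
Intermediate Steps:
j(c) = -5 - 3*c
p = 390 (p = (-28 + (-5 - 3*2))*(-10) = (-28 + (-5 - 6))*(-10) = (-28 - 11)*(-10) = -39*(-10) = 390)
((6 - 28*(-17)) + p) + H = ((6 - 28*(-17)) + 390) - 1579 = ((6 + 476) + 390) - 1579 = (482 + 390) - 1579 = 872 - 1579 = -707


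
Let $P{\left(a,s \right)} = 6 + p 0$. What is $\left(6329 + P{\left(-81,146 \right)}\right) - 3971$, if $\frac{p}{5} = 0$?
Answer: $2364$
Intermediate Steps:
$p = 0$ ($p = 5 \cdot 0 = 0$)
$P{\left(a,s \right)} = 6$ ($P{\left(a,s \right)} = 6 + 0 \cdot 0 = 6 + 0 = 6$)
$\left(6329 + P{\left(-81,146 \right)}\right) - 3971 = \left(6329 + 6\right) - 3971 = 6335 - 3971 = 2364$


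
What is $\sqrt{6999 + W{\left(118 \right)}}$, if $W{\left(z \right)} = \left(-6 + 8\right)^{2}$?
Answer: $\sqrt{7003} \approx 83.684$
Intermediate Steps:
$W{\left(z \right)} = 4$ ($W{\left(z \right)} = 2^{2} = 4$)
$\sqrt{6999 + W{\left(118 \right)}} = \sqrt{6999 + 4} = \sqrt{7003}$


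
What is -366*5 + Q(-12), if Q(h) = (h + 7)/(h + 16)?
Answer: -7325/4 ≈ -1831.3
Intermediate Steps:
Q(h) = (7 + h)/(16 + h)
-366*5 + Q(-12) = -366*5 + (7 - 12)/(16 - 12) = -1830 - 5/4 = -7325/4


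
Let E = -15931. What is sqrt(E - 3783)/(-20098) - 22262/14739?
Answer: -22262/14739 - I*sqrt(19714)/20098 ≈ -1.5104 - 0.0069861*I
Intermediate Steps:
sqrt(E - 3783)/(-20098) - 22262/14739 = sqrt(-15931 - 3783)/(-20098) - 22262/14739 = sqrt(-19714)*(-1/20098) - 22262*1/14739 = (I*sqrt(19714))*(-1/20098) - 22262/14739 = -I*sqrt(19714)/20098 - 22262/14739 = -22262/14739 - I*sqrt(19714)/20098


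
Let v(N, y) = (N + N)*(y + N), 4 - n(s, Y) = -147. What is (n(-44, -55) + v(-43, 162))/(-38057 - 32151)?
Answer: 10083/70208 ≈ 0.14362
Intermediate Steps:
n(s, Y) = 151 (n(s, Y) = 4 - 1*(-147) = 4 + 147 = 151)
v(N, y) = 2*N*(N + y) (v(N, y) = (2*N)*(N + y) = 2*N*(N + y))
(n(-44, -55) + v(-43, 162))/(-38057 - 32151) = (151 + 2*(-43)*(-43 + 162))/(-38057 - 32151) = (151 + 2*(-43)*119)/(-70208) = (151 - 10234)*(-1/70208) = -10083*(-1/70208) = 10083/70208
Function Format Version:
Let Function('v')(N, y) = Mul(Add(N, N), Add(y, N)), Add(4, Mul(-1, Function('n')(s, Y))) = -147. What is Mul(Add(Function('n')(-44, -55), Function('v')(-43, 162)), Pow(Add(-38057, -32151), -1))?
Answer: Rational(10083, 70208) ≈ 0.14362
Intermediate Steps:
Function('n')(s, Y) = 151 (Function('n')(s, Y) = Add(4, Mul(-1, -147)) = Add(4, 147) = 151)
Function('v')(N, y) = Mul(2, N, Add(N, y)) (Function('v')(N, y) = Mul(Mul(2, N), Add(N, y)) = Mul(2, N, Add(N, y)))
Mul(Add(Function('n')(-44, -55), Function('v')(-43, 162)), Pow(Add(-38057, -32151), -1)) = Mul(Add(151, Mul(2, -43, Add(-43, 162))), Pow(Add(-38057, -32151), -1)) = Mul(Add(151, Mul(2, -43, 119)), Pow(-70208, -1)) = Mul(Add(151, -10234), Rational(-1, 70208)) = Mul(-10083, Rational(-1, 70208)) = Rational(10083, 70208)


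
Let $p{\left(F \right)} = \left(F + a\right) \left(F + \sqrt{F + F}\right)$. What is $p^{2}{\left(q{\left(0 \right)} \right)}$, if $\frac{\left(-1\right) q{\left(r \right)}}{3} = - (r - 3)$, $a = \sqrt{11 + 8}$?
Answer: $6300 - 1134 \sqrt{19} - 5400 i \sqrt{2} + 972 i \sqrt{38} \approx 1357.0 - 1644.9 i$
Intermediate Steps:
$a = \sqrt{19} \approx 4.3589$
$q{\left(r \right)} = -9 + 3 r$ ($q{\left(r \right)} = - 3 \left(- (r - 3)\right) = - 3 \left(- (-3 + r)\right) = - 3 \left(3 - r\right) = -9 + 3 r$)
$p{\left(F \right)} = \left(F + \sqrt{19}\right) \left(F + \sqrt{2} \sqrt{F}\right)$ ($p{\left(F \right)} = \left(F + \sqrt{19}\right) \left(F + \sqrt{F + F}\right) = \left(F + \sqrt{19}\right) \left(F + \sqrt{2 F}\right) = \left(F + \sqrt{19}\right) \left(F + \sqrt{2} \sqrt{F}\right)$)
$p^{2}{\left(q{\left(0 \right)} \right)} = \left(\left(-9 + 3 \cdot 0\right)^{2} + \left(-9 + 3 \cdot 0\right) \sqrt{19} + \sqrt{2} \left(-9 + 3 \cdot 0\right)^{\frac{3}{2}} + \sqrt{38} \sqrt{-9 + 3 \cdot 0}\right)^{2} = \left(\left(-9 + 0\right)^{2} + \left(-9 + 0\right) \sqrt{19} + \sqrt{2} \left(-9 + 0\right)^{\frac{3}{2}} + \sqrt{38} \sqrt{-9 + 0}\right)^{2} = \left(\left(-9\right)^{2} - 9 \sqrt{19} + \sqrt{2} \left(-9\right)^{\frac{3}{2}} + \sqrt{38} \sqrt{-9}\right)^{2} = \left(81 - 9 \sqrt{19} + \sqrt{2} \left(- 27 i\right) + \sqrt{38} \cdot 3 i\right)^{2} = \left(81 - 9 \sqrt{19} - 27 i \sqrt{2} + 3 i \sqrt{38}\right)^{2}$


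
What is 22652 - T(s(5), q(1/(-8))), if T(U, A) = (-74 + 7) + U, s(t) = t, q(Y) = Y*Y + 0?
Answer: 22714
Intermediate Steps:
q(Y) = Y² (q(Y) = Y² + 0 = Y²)
T(U, A) = -67 + U
22652 - T(s(5), q(1/(-8))) = 22652 - (-67 + 5) = 22652 - 1*(-62) = 22652 + 62 = 22714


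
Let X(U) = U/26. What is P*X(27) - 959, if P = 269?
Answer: -17671/26 ≈ -679.65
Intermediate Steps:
X(U) = U/26 (X(U) = U*(1/26) = U/26)
P*X(27) - 959 = 269*((1/26)*27) - 959 = 269*(27/26) - 959 = 7263/26 - 959 = -17671/26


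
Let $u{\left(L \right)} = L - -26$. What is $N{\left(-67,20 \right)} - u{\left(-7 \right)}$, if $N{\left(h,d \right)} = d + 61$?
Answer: $62$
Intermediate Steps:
$N{\left(h,d \right)} = 61 + d$
$u{\left(L \right)} = 26 + L$ ($u{\left(L \right)} = L + 26 = 26 + L$)
$N{\left(-67,20 \right)} - u{\left(-7 \right)} = \left(61 + 20\right) - \left(26 - 7\right) = 81 - 19 = 62$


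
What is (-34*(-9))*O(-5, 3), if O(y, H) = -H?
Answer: -918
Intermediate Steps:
(-34*(-9))*O(-5, 3) = (-34*(-9))*(-1*3) = 306*(-3) = -918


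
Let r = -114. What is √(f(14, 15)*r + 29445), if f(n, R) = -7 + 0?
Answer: √30243 ≈ 173.91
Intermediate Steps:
f(n, R) = -7
√(f(14, 15)*r + 29445) = √(-7*(-114) + 29445) = √(798 + 29445) = √30243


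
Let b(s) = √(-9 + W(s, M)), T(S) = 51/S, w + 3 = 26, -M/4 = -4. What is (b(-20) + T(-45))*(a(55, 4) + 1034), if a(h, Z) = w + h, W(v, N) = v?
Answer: -18904/15 + 1112*I*√29 ≈ -1260.3 + 5988.3*I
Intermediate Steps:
M = 16 (M = -4*(-4) = 16)
w = 23 (w = -3 + 26 = 23)
a(h, Z) = 23 + h
b(s) = √(-9 + s)
(b(-20) + T(-45))*(a(55, 4) + 1034) = (√(-9 - 20) + 51/(-45))*((23 + 55) + 1034) = (√(-29) + 51*(-1/45))*(78 + 1034) = (I*√29 - 17/15)*1112 = (-17/15 + I*√29)*1112 = -18904/15 + 1112*I*√29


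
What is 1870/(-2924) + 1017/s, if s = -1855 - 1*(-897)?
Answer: -35038/20597 ≈ -1.7011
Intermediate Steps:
s = -958 (s = -1855 + 897 = -958)
1870/(-2924) + 1017/s = 1870/(-2924) + 1017/(-958) = 1870*(-1/2924) + 1017*(-1/958) = -55/86 - 1017/958 = -35038/20597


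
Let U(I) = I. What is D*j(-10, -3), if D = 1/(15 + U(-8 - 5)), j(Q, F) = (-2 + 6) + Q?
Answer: -3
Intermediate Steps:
j(Q, F) = 4 + Q
D = 1/2 (D = 1/(15 + (-8 - 5)) = 1/(15 - 13) = 1/2 ≈ 0.50000)
D*j(-10, -3) = (4 - 10)/2 = (1/2)*(-6) = -3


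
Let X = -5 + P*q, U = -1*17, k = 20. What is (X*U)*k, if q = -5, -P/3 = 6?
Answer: -28900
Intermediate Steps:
P = -18 (P = -3*6 = -18)
U = -17
X = 85 (X = -5 - 18*(-5) = -5 + 90 = 85)
(X*U)*k = (85*(-17))*20 = -1445*20 = -28900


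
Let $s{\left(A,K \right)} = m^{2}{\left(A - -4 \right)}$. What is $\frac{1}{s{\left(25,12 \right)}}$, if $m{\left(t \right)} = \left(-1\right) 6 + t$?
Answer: $\frac{1}{529} \approx 0.0018904$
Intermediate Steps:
$m{\left(t \right)} = -6 + t$
$s{\left(A,K \right)} = \left(-2 + A\right)^{2}$ ($s{\left(A,K \right)} = \left(-6 + \left(A - -4\right)\right)^{2} = \left(-6 + \left(A + 4\right)\right)^{2} = \left(-6 + \left(4 + A\right)\right)^{2} = \left(-2 + A\right)^{2}$)
$\frac{1}{s{\left(25,12 \right)}} = \frac{1}{\left(-2 + 25\right)^{2}} = \frac{1}{23^{2}} = \frac{1}{529}$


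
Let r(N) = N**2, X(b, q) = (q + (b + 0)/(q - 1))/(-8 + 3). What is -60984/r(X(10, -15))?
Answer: -3902976/625 ≈ -6244.8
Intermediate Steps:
X(b, q) = -q/5 - b/(5*(-1 + q)) (X(b, q) = (q + b/(-1 + q))/(-5) = (q + b/(-1 + q))*(-1/5) = -q/5 - b/(5*(-1 + q)))
-60984/r(X(10, -15)) = -60984*25*(-1 - 15)**2/(-15 - 1*10 - 1*(-15)**2)**2 = -60984*6400/(-15 - 10 - 1*225)**2 = -60984*6400/(-15 - 10 - 225)**2 = -60984/(((1/5)*(-1/16)*(-250))**2) = -60984/((25/8)**2) = -60984/625/64 = -60984*64/625 = -3902976/625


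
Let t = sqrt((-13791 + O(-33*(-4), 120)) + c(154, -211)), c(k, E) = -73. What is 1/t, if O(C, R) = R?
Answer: -I*sqrt(859)/3436 ≈ -0.0085299*I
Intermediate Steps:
t = 4*I*sqrt(859) (t = sqrt((-13791 + 120) - 73) = sqrt(-13671 - 73) = sqrt(-13744) = 4*I*sqrt(859) ≈ 117.23*I)
1/t = 1/(4*I*sqrt(859)) = -I*sqrt(859)/3436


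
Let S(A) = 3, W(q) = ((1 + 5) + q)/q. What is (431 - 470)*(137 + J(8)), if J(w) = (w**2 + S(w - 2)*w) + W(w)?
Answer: -35373/4 ≈ -8843.3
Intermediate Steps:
W(q) = (6 + q)/q
J(w) = w**2 + 3*w + (6 + w)/w (J(w) = (w**2 + 3*w) + (6 + w)/w = w**2 + 3*w + (6 + w)/w)
(431 - 470)*(137 + J(8)) = (431 - 470)*(137 + (6 + 8 + 8**2*(3 + 8))/8) = -39*(137 + (6 + 8 + 64*11)/8) = -39*(137 + (6 + 8 + 704)/8) = -39*(137 + (1/8)*718) = -39*(137 + 359/4) = -39*907/4 = -35373/4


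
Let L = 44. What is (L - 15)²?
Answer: 841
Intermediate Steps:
(L - 15)² = (44 - 15)² = 29² = 841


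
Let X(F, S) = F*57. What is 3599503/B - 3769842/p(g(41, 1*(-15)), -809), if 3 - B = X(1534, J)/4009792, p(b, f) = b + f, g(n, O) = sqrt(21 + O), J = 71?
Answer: 4741313648129099282/3907849936275 + 3769842*sqrt(6)/654475 ≈ 1.2133e+6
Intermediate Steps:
X(F, S) = 57*F
B = 5970969/2004896 (B = 3 - 57*1534/4009792 = 3 - 87438/4009792 = 3 - 1*43719/2004896 = 3 - 43719/2004896 = 5970969/2004896 ≈ 2.9782)
3599503/B - 3769842/p(g(41, 1*(-15)), -809) = 3599503/(5970969/2004896) - 3769842/(sqrt(21 + 1*(-15)) - 809) = 3599503*(2004896/5970969) - 3769842/(sqrt(21 - 15) - 809) = 7216629166688/5970969 - 3769842/(sqrt(6) - 809) = 7216629166688/5970969 - 3769842/(-809 + sqrt(6))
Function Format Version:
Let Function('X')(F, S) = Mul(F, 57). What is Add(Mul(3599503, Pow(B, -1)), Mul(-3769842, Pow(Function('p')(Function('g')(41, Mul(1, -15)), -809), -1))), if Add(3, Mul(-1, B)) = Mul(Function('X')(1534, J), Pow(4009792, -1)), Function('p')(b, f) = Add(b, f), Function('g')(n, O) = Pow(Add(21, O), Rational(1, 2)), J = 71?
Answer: Add(Rational(4741313648129099282, 3907849936275), Mul(Rational(3769842, 654475), Pow(6, Rational(1, 2)))) ≈ 1.2133e+6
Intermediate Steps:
Function('X')(F, S) = Mul(57, F)
B = Rational(5970969, 2004896) (B = Add(3, Mul(-1, Mul(Mul(57, 1534), Pow(4009792, -1)))) = Add(3, Mul(-1, Mul(87438, Rational(1, 4009792)))) = Add(3, Mul(-1, Rational(43719, 2004896))) = Add(3, Rational(-43719, 2004896)) = Rational(5970969, 2004896) ≈ 2.9782)
Add(Mul(3599503, Pow(B, -1)), Mul(-3769842, Pow(Function('p')(Function('g')(41, Mul(1, -15)), -809), -1))) = Add(Mul(3599503, Pow(Rational(5970969, 2004896), -1)), Mul(-3769842, Pow(Add(Pow(Add(21, Mul(1, -15)), Rational(1, 2)), -809), -1))) = Add(Mul(3599503, Rational(2004896, 5970969)), Mul(-3769842, Pow(Add(Pow(Add(21, -15), Rational(1, 2)), -809), -1))) = Add(Rational(7216629166688, 5970969), Mul(-3769842, Pow(Add(Pow(6, Rational(1, 2)), -809), -1))) = Add(Rational(7216629166688, 5970969), Mul(-3769842, Pow(Add(-809, Pow(6, Rational(1, 2))), -1)))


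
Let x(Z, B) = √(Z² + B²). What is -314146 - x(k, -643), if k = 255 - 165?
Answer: -314146 - √421549 ≈ -3.1480e+5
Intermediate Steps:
k = 90
x(Z, B) = √(B² + Z²)
-314146 - x(k, -643) = -314146 - √((-643)² + 90²) = -314146 - √(413449 + 8100) = -314146 - √421549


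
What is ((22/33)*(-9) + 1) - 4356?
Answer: -4361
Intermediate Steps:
((22/33)*(-9) + 1) - 4356 = ((22*(1/33))*(-9) + 1) - 4356 = ((2/3)*(-9) + 1) - 4356 = (-6 + 1) - 4356 = -5 - 4356 = -4361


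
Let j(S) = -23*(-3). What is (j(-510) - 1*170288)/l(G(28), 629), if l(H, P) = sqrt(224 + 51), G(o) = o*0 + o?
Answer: -170219*sqrt(11)/55 ≈ -10265.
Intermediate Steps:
G(o) = o (G(o) = 0 + o = o)
l(H, P) = 5*sqrt(11) (l(H, P) = sqrt(275) = 5*sqrt(11))
j(S) = 69
(j(-510) - 1*170288)/l(G(28), 629) = (69 - 1*170288)/((5*sqrt(11))) = (69 - 170288)*(sqrt(11)/55) = -170219*sqrt(11)/55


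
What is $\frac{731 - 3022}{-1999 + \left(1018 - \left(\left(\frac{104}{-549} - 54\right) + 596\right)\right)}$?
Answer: $\frac{1257759}{836023} \approx 1.5045$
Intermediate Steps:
$\frac{731 - 3022}{-1999 + \left(1018 - \left(\left(\frac{104}{-549} - 54\right) + 596\right)\right)} = - \frac{2291}{-1999 + \left(1018 - \left(\left(104 \left(- \frac{1}{549}\right) - 54\right) + 596\right)\right)} = - \frac{2291}{-1999 + \left(1018 - \left(\left(- \frac{104}{549} - 54\right) + 596\right)\right)} = - \frac{2291}{-1999 + \left(1018 - \left(- \frac{29750}{549} + 596\right)\right)} = - \frac{2291}{-1999 + \left(1018 - \frac{297454}{549}\right)} = - \frac{2291}{-1999 + \frac{261428}{549}} = - \frac{2291}{- \frac{836023}{549}} = \left(-2291\right) \left(- \frac{549}{836023}\right) = \frac{1257759}{836023}$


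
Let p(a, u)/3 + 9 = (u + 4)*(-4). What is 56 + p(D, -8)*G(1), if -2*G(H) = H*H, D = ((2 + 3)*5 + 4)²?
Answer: 91/2 ≈ 45.500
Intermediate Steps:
D = 841 (D = (5*5 + 4)² = (25 + 4)² = 29² = 841)
G(H) = -H²/2 (G(H) = -H*H/2 = -H²/2)
p(a, u) = -75 - 12*u (p(a, u) = -27 + 3*((u + 4)*(-4)) = -27 + 3*((4 + u)*(-4)) = -27 + 3*(-16 - 4*u) = -27 + (-48 - 12*u) = -75 - 12*u)
56 + p(D, -8)*G(1) = 56 + (-75 - 12*(-8))*(-½*1²) = 56 + (-75 + 96)*(-½*1) = 56 + 21*(-½) = 56 - 21/2 = 91/2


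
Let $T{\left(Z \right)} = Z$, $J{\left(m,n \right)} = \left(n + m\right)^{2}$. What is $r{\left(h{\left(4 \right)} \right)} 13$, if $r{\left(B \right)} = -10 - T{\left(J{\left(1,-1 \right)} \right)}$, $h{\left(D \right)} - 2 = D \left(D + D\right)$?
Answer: $-130$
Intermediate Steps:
$J{\left(m,n \right)} = \left(m + n\right)^{2}$
$h{\left(D \right)} = 2 + 2 D^{2}$ ($h{\left(D \right)} = 2 + D \left(D + D\right) = 2 + D 2 D = 2 + 2 D^{2}$)
$r{\left(B \right)} = -10$ ($r{\left(B \right)} = -10 - \left(1 - 1\right)^{2} = -10 - 0^{2} = -10 - 0 = -10 + 0 = -10$)
$r{\left(h{\left(4 \right)} \right)} 13 = \left(-10\right) 13 = -130$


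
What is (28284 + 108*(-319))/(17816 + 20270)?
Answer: -3084/19043 ≈ -0.16195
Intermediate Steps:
(28284 + 108*(-319))/(17816 + 20270) = (28284 - 34452)/38086 = -6168*1/38086 = -3084/19043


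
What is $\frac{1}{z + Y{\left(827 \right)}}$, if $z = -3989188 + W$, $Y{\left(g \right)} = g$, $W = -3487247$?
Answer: $- \frac{1}{7475608} \approx -1.3377 \cdot 10^{-7}$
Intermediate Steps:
$z = -7476435$ ($z = -3989188 - 3487247 = -7476435$)
$\frac{1}{z + Y{\left(827 \right)}} = \frac{1}{-7476435 + 827} = \frac{1}{-7475608} = - \frac{1}{7475608}$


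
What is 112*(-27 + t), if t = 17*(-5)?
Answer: -12544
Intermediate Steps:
t = -85
112*(-27 + t) = 112*(-27 - 85) = 112*(-112) = -12544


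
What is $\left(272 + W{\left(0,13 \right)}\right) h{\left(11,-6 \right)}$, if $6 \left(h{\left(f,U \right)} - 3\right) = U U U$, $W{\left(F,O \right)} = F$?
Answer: $-8976$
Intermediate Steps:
$h{\left(f,U \right)} = 3 + \frac{U^{3}}{6}$ ($h{\left(f,U \right)} = 3 + \frac{U U U}{6} = 3 + \frac{U^{2} U}{6} = 3 + \frac{U^{3}}{6}$)
$\left(272 + W{\left(0,13 \right)}\right) h{\left(11,-6 \right)} = \left(272 + 0\right) \left(3 + \frac{\left(-6\right)^{3}}{6}\right) = 272 \left(3 + \frac{1}{6} \left(-216\right)\right) = 272 \left(3 - 36\right) = 272 \left(-33\right) = -8976$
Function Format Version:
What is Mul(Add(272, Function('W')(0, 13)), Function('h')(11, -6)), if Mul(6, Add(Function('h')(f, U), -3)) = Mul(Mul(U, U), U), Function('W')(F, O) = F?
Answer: -8976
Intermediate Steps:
Function('h')(f, U) = Add(3, Mul(Rational(1, 6), Pow(U, 3))) (Function('h')(f, U) = Add(3, Mul(Rational(1, 6), Mul(Mul(U, U), U))) = Add(3, Mul(Rational(1, 6), Mul(Pow(U, 2), U))) = Add(3, Mul(Rational(1, 6), Pow(U, 3))))
Mul(Add(272, Function('W')(0, 13)), Function('h')(11, -6)) = Mul(Add(272, 0), Add(3, Mul(Rational(1, 6), Pow(-6, 3)))) = Mul(272, Add(3, Mul(Rational(1, 6), -216))) = Mul(272, Add(3, -36)) = Mul(272, -33) = -8976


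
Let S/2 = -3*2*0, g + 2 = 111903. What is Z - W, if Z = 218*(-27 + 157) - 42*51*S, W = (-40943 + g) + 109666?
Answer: -152284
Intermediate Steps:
g = 111901 (g = -2 + 111903 = 111901)
S = 0 (S = 2*(-3*2*0) = 2*(-6*0) = 2*0 = 0)
W = 180624 (W = (-40943 + 111901) + 109666 = 70958 + 109666 = 180624)
Z = 28340 (Z = 218*(-27 + 157) - 42*51*0 = 218*130 - 2142*0 = 28340 - 1*0 = 28340 + 0 = 28340)
Z - W = 28340 - 1*180624 = 28340 - 180624 = -152284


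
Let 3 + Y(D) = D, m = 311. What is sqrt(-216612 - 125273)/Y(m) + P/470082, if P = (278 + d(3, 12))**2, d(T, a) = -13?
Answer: 70225/470082 + I*sqrt(341885)/308 ≈ 0.14939 + 1.8984*I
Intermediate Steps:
Y(D) = -3 + D
P = 70225 (P = (278 - 13)**2 = 265**2 = 70225)
sqrt(-216612 - 125273)/Y(m) + P/470082 = sqrt(-216612 - 125273)/(-3 + 311) + 70225/470082 = sqrt(-341885)/308 + 70225*(1/470082) = (I*sqrt(341885))*(1/308) + 70225/470082 = I*sqrt(341885)/308 + 70225/470082 = 70225/470082 + I*sqrt(341885)/308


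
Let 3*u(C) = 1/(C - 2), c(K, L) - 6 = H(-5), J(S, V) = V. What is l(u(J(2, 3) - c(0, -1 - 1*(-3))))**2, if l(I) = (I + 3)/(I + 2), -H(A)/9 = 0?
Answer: 1936/841 ≈ 2.3020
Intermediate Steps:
H(A) = 0 (H(A) = -9*0 = 0)
c(K, L) = 6 (c(K, L) = 6 + 0 = 6)
u(C) = 1/(3*(-2 + C)) (u(C) = 1/(3*(C - 2)) = 1/(3*(-2 + C)))
l(I) = (3 + I)/(2 + I)
l(u(J(2, 3) - c(0, -1 - 1*(-3))))**2 = ((3 + 1/(3*(-2 + (3 - 1*6))))/(2 + 1/(3*(-2 + (3 - 1*6)))))**2 = ((3 + 1/(3*(-2 + (3 - 6))))/(2 + 1/(3*(-2 + (3 - 6)))))**2 = ((3 + 1/(3*(-2 - 3)))/(2 + 1/(3*(-2 - 3))))**2 = ((3 + (1/3)/(-5))/(2 + (1/3)/(-5)))**2 = ((3 + (1/3)*(-1/5))/(2 + (1/3)*(-1/5)))**2 = ((3 - 1/15)/(2 - 1/15))**2 = ((44/15)/(29/15))**2 = ((15/29)*(44/15))**2 = (44/29)**2 = 1936/841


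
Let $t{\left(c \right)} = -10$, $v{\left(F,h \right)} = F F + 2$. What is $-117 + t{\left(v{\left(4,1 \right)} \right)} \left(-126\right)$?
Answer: $1143$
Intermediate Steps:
$v{\left(F,h \right)} = 2 + F^{2}$ ($v{\left(F,h \right)} = F^{2} + 2 = 2 + F^{2}$)
$-117 + t{\left(v{\left(4,1 \right)} \right)} \left(-126\right) = -117 - -1260 = -117 + 1260 = 1143$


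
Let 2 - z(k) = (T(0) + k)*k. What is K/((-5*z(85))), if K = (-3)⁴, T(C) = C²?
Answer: 81/36115 ≈ 0.0022428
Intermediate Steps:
z(k) = 2 - k² (z(k) = 2 - (0² + k)*k = 2 - (0 + k)*k = 2 - k*k = 2 - k²)
K = 81
K/((-5*z(85))) = 81/((-5*(2 - 1*85²))) = 81/((-5*(2 - 1*7225))) = 81/((-5*(2 - 7225))) = 81/((-5*(-7223))) = 81/36115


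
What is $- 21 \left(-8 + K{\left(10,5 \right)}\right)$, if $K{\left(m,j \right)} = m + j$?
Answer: $-147$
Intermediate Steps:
$K{\left(m,j \right)} = j + m$
$- 21 \left(-8 + K{\left(10,5 \right)}\right) = - 21 \left(-8 + \left(5 + 10\right)\right) = - 21 \left(-8 + 15\right) = \left(-21\right) 7 = -147$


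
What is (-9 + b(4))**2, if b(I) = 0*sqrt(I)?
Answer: 81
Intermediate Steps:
b(I) = 0
(-9 + b(4))**2 = (-9 + 0)**2 = (-9)**2 = 81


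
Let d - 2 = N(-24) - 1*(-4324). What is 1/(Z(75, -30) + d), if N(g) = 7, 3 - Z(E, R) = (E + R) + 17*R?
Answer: 1/4801 ≈ 0.00020829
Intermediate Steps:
Z(E, R) = 3 - E - 18*R (Z(E, R) = 3 - ((E + R) + 17*R) = 3 - (E + 18*R) = 3 + (-E - 18*R) = 3 - E - 18*R)
d = 4333 (d = 2 + (7 - 1*(-4324)) = 2 + (7 + 4324) = 2 + 4331 = 4333)
1/(Z(75, -30) + d) = 1/((3 - 1*75 - 18*(-30)) + 4333) = 1/((3 - 75 + 540) + 4333) = 1/(468 + 4333) = 1/4801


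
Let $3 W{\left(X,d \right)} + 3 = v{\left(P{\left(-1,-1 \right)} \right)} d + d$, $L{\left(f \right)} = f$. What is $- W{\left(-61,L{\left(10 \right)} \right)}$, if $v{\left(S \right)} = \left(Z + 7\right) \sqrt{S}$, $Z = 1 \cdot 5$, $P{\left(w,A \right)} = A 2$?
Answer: $- \frac{7}{3} - 40 i \sqrt{2} \approx -2.3333 - 56.569 i$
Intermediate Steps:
$P{\left(w,A \right)} = 2 A$
$Z = 5$
$v{\left(S \right)} = 12 \sqrt{S}$ ($v{\left(S \right)} = \left(5 + 7\right) \sqrt{S} = 12 \sqrt{S}$)
$W{\left(X,d \right)} = -1 + \frac{d}{3} + 4 i d \sqrt{2}$ ($W{\left(X,d \right)} = -1 + \frac{12 \sqrt{2 \left(-1\right)} d + d}{3} = -1 + \frac{12 \sqrt{-2} d + d}{3} = -1 + \frac{12 i \sqrt{2} d + d}{3} = -1 + \frac{12 i d \sqrt{2} + d}{3} = -1 + \frac{d + 12 i d \sqrt{2}}{3} = -1 + \left(\frac{d}{3} + 4 i d \sqrt{2}\right) = -1 + \frac{d}{3} + 4 i d \sqrt{2}$)
$- W{\left(-61,L{\left(10 \right)} \right)} = - (-1 + \frac{1}{3} \cdot 10 + 4 i 10 \sqrt{2}) = - (-1 + \frac{10}{3} + 40 i \sqrt{2}) = - (\frac{7}{3} + 40 i \sqrt{2}) = - \frac{7}{3} - 40 i \sqrt{2}$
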